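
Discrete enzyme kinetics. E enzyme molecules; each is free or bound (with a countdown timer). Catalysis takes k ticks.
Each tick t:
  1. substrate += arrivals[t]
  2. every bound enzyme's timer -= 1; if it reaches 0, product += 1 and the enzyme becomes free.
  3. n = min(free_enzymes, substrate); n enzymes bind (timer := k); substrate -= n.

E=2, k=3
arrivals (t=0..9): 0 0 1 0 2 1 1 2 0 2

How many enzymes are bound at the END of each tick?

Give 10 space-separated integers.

t=0: arr=0 -> substrate=0 bound=0 product=0
t=1: arr=0 -> substrate=0 bound=0 product=0
t=2: arr=1 -> substrate=0 bound=1 product=0
t=3: arr=0 -> substrate=0 bound=1 product=0
t=4: arr=2 -> substrate=1 bound=2 product=0
t=5: arr=1 -> substrate=1 bound=2 product=1
t=6: arr=1 -> substrate=2 bound=2 product=1
t=7: arr=2 -> substrate=3 bound=2 product=2
t=8: arr=0 -> substrate=2 bound=2 product=3
t=9: arr=2 -> substrate=4 bound=2 product=3

Answer: 0 0 1 1 2 2 2 2 2 2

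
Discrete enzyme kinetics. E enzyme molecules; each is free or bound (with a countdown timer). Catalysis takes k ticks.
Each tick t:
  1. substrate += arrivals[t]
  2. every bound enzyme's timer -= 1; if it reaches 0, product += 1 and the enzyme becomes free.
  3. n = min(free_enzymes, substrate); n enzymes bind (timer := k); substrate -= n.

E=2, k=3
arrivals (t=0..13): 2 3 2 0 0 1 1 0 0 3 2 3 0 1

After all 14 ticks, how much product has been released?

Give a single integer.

t=0: arr=2 -> substrate=0 bound=2 product=0
t=1: arr=3 -> substrate=3 bound=2 product=0
t=2: arr=2 -> substrate=5 bound=2 product=0
t=3: arr=0 -> substrate=3 bound=2 product=2
t=4: arr=0 -> substrate=3 bound=2 product=2
t=5: arr=1 -> substrate=4 bound=2 product=2
t=6: arr=1 -> substrate=3 bound=2 product=4
t=7: arr=0 -> substrate=3 bound=2 product=4
t=8: arr=0 -> substrate=3 bound=2 product=4
t=9: arr=3 -> substrate=4 bound=2 product=6
t=10: arr=2 -> substrate=6 bound=2 product=6
t=11: arr=3 -> substrate=9 bound=2 product=6
t=12: arr=0 -> substrate=7 bound=2 product=8
t=13: arr=1 -> substrate=8 bound=2 product=8

Answer: 8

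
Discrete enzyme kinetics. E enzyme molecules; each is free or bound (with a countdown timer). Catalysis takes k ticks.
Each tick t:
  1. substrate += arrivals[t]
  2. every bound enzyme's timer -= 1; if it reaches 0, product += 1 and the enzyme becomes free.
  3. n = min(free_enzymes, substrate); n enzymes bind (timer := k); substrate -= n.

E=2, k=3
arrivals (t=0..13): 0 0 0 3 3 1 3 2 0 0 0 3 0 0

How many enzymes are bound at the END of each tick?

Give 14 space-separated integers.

Answer: 0 0 0 2 2 2 2 2 2 2 2 2 2 2

Derivation:
t=0: arr=0 -> substrate=0 bound=0 product=0
t=1: arr=0 -> substrate=0 bound=0 product=0
t=2: arr=0 -> substrate=0 bound=0 product=0
t=3: arr=3 -> substrate=1 bound=2 product=0
t=4: arr=3 -> substrate=4 bound=2 product=0
t=5: arr=1 -> substrate=5 bound=2 product=0
t=6: arr=3 -> substrate=6 bound=2 product=2
t=7: arr=2 -> substrate=8 bound=2 product=2
t=8: arr=0 -> substrate=8 bound=2 product=2
t=9: arr=0 -> substrate=6 bound=2 product=4
t=10: arr=0 -> substrate=6 bound=2 product=4
t=11: arr=3 -> substrate=9 bound=2 product=4
t=12: arr=0 -> substrate=7 bound=2 product=6
t=13: arr=0 -> substrate=7 bound=2 product=6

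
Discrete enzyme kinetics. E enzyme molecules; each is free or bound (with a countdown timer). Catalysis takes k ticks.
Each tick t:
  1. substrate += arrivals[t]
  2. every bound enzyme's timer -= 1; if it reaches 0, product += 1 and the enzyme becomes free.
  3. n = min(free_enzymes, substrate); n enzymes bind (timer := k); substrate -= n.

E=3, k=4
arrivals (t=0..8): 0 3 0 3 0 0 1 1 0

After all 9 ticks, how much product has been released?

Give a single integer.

Answer: 3

Derivation:
t=0: arr=0 -> substrate=0 bound=0 product=0
t=1: arr=3 -> substrate=0 bound=3 product=0
t=2: arr=0 -> substrate=0 bound=3 product=0
t=3: arr=3 -> substrate=3 bound=3 product=0
t=4: arr=0 -> substrate=3 bound=3 product=0
t=5: arr=0 -> substrate=0 bound=3 product=3
t=6: arr=1 -> substrate=1 bound=3 product=3
t=7: arr=1 -> substrate=2 bound=3 product=3
t=8: arr=0 -> substrate=2 bound=3 product=3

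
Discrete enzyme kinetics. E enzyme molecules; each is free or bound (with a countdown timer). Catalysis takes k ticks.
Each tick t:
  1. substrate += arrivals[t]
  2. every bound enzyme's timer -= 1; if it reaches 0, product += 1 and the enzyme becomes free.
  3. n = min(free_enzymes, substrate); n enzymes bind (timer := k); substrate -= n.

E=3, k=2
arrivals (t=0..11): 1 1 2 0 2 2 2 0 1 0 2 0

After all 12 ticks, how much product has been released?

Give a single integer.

Answer: 11

Derivation:
t=0: arr=1 -> substrate=0 bound=1 product=0
t=1: arr=1 -> substrate=0 bound=2 product=0
t=2: arr=2 -> substrate=0 bound=3 product=1
t=3: arr=0 -> substrate=0 bound=2 product=2
t=4: arr=2 -> substrate=0 bound=2 product=4
t=5: arr=2 -> substrate=1 bound=3 product=4
t=6: arr=2 -> substrate=1 bound=3 product=6
t=7: arr=0 -> substrate=0 bound=3 product=7
t=8: arr=1 -> substrate=0 bound=2 product=9
t=9: arr=0 -> substrate=0 bound=1 product=10
t=10: arr=2 -> substrate=0 bound=2 product=11
t=11: arr=0 -> substrate=0 bound=2 product=11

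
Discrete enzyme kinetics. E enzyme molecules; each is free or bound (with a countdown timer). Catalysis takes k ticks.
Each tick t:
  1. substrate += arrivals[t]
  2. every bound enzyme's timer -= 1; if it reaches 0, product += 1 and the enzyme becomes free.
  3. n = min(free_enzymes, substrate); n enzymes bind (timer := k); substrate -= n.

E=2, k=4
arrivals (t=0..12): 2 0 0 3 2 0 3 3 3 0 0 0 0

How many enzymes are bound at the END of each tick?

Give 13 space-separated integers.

Answer: 2 2 2 2 2 2 2 2 2 2 2 2 2

Derivation:
t=0: arr=2 -> substrate=0 bound=2 product=0
t=1: arr=0 -> substrate=0 bound=2 product=0
t=2: arr=0 -> substrate=0 bound=2 product=0
t=3: arr=3 -> substrate=3 bound=2 product=0
t=4: arr=2 -> substrate=3 bound=2 product=2
t=5: arr=0 -> substrate=3 bound=2 product=2
t=6: arr=3 -> substrate=6 bound=2 product=2
t=7: arr=3 -> substrate=9 bound=2 product=2
t=8: arr=3 -> substrate=10 bound=2 product=4
t=9: arr=0 -> substrate=10 bound=2 product=4
t=10: arr=0 -> substrate=10 bound=2 product=4
t=11: arr=0 -> substrate=10 bound=2 product=4
t=12: arr=0 -> substrate=8 bound=2 product=6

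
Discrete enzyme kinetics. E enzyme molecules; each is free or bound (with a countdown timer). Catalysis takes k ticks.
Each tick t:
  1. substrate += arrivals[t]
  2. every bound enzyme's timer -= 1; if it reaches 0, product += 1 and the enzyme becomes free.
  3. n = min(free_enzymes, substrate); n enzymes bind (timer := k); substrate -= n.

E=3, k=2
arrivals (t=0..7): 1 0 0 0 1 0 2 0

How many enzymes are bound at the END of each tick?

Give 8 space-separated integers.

t=0: arr=1 -> substrate=0 bound=1 product=0
t=1: arr=0 -> substrate=0 bound=1 product=0
t=2: arr=0 -> substrate=0 bound=0 product=1
t=3: arr=0 -> substrate=0 bound=0 product=1
t=4: arr=1 -> substrate=0 bound=1 product=1
t=5: arr=0 -> substrate=0 bound=1 product=1
t=6: arr=2 -> substrate=0 bound=2 product=2
t=7: arr=0 -> substrate=0 bound=2 product=2

Answer: 1 1 0 0 1 1 2 2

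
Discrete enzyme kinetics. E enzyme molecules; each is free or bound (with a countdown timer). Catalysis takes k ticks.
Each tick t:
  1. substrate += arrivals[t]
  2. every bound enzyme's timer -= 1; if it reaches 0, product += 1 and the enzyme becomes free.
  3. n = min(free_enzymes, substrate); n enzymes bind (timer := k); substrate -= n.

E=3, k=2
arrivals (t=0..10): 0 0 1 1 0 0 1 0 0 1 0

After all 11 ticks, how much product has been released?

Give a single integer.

t=0: arr=0 -> substrate=0 bound=0 product=0
t=1: arr=0 -> substrate=0 bound=0 product=0
t=2: arr=1 -> substrate=0 bound=1 product=0
t=3: arr=1 -> substrate=0 bound=2 product=0
t=4: arr=0 -> substrate=0 bound=1 product=1
t=5: arr=0 -> substrate=0 bound=0 product=2
t=6: arr=1 -> substrate=0 bound=1 product=2
t=7: arr=0 -> substrate=0 bound=1 product=2
t=8: arr=0 -> substrate=0 bound=0 product=3
t=9: arr=1 -> substrate=0 bound=1 product=3
t=10: arr=0 -> substrate=0 bound=1 product=3

Answer: 3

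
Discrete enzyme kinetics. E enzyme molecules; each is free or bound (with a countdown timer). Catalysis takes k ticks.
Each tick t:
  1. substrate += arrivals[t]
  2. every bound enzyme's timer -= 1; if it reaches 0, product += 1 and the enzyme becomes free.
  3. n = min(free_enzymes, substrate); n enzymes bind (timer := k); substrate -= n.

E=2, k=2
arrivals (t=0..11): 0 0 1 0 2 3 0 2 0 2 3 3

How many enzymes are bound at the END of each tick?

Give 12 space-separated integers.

Answer: 0 0 1 1 2 2 2 2 2 2 2 2

Derivation:
t=0: arr=0 -> substrate=0 bound=0 product=0
t=1: arr=0 -> substrate=0 bound=0 product=0
t=2: arr=1 -> substrate=0 bound=1 product=0
t=3: arr=0 -> substrate=0 bound=1 product=0
t=4: arr=2 -> substrate=0 bound=2 product=1
t=5: arr=3 -> substrate=3 bound=2 product=1
t=6: arr=0 -> substrate=1 bound=2 product=3
t=7: arr=2 -> substrate=3 bound=2 product=3
t=8: arr=0 -> substrate=1 bound=2 product=5
t=9: arr=2 -> substrate=3 bound=2 product=5
t=10: arr=3 -> substrate=4 bound=2 product=7
t=11: arr=3 -> substrate=7 bound=2 product=7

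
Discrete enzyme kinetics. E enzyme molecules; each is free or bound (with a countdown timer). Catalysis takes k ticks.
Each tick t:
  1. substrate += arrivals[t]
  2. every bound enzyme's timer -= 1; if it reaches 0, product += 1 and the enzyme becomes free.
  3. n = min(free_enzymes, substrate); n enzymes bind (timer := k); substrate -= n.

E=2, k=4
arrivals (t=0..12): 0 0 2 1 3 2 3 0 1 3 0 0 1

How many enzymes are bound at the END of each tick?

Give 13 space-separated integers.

t=0: arr=0 -> substrate=0 bound=0 product=0
t=1: arr=0 -> substrate=0 bound=0 product=0
t=2: arr=2 -> substrate=0 bound=2 product=0
t=3: arr=1 -> substrate=1 bound=2 product=0
t=4: arr=3 -> substrate=4 bound=2 product=0
t=5: arr=2 -> substrate=6 bound=2 product=0
t=6: arr=3 -> substrate=7 bound=2 product=2
t=7: arr=0 -> substrate=7 bound=2 product=2
t=8: arr=1 -> substrate=8 bound=2 product=2
t=9: arr=3 -> substrate=11 bound=2 product=2
t=10: arr=0 -> substrate=9 bound=2 product=4
t=11: arr=0 -> substrate=9 bound=2 product=4
t=12: arr=1 -> substrate=10 bound=2 product=4

Answer: 0 0 2 2 2 2 2 2 2 2 2 2 2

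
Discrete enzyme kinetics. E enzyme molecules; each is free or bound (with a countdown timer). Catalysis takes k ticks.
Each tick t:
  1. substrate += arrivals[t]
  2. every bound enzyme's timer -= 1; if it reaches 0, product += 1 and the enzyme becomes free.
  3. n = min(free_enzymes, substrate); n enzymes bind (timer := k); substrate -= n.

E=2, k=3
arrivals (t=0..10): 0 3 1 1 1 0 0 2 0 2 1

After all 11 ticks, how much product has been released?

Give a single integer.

Answer: 6

Derivation:
t=0: arr=0 -> substrate=0 bound=0 product=0
t=1: arr=3 -> substrate=1 bound=2 product=0
t=2: arr=1 -> substrate=2 bound=2 product=0
t=3: arr=1 -> substrate=3 bound=2 product=0
t=4: arr=1 -> substrate=2 bound=2 product=2
t=5: arr=0 -> substrate=2 bound=2 product=2
t=6: arr=0 -> substrate=2 bound=2 product=2
t=7: arr=2 -> substrate=2 bound=2 product=4
t=8: arr=0 -> substrate=2 bound=2 product=4
t=9: arr=2 -> substrate=4 bound=2 product=4
t=10: arr=1 -> substrate=3 bound=2 product=6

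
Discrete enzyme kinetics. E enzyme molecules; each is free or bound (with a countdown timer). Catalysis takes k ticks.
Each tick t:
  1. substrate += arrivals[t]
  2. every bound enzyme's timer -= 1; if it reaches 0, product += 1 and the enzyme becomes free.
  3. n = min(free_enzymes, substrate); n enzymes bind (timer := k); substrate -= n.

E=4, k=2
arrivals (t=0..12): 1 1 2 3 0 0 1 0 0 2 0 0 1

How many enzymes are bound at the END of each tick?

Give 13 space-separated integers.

Answer: 1 2 3 4 3 1 1 1 0 2 2 0 1

Derivation:
t=0: arr=1 -> substrate=0 bound=1 product=0
t=1: arr=1 -> substrate=0 bound=2 product=0
t=2: arr=2 -> substrate=0 bound=3 product=1
t=3: arr=3 -> substrate=1 bound=4 product=2
t=4: arr=0 -> substrate=0 bound=3 product=4
t=5: arr=0 -> substrate=0 bound=1 product=6
t=6: arr=1 -> substrate=0 bound=1 product=7
t=7: arr=0 -> substrate=0 bound=1 product=7
t=8: arr=0 -> substrate=0 bound=0 product=8
t=9: arr=2 -> substrate=0 bound=2 product=8
t=10: arr=0 -> substrate=0 bound=2 product=8
t=11: arr=0 -> substrate=0 bound=0 product=10
t=12: arr=1 -> substrate=0 bound=1 product=10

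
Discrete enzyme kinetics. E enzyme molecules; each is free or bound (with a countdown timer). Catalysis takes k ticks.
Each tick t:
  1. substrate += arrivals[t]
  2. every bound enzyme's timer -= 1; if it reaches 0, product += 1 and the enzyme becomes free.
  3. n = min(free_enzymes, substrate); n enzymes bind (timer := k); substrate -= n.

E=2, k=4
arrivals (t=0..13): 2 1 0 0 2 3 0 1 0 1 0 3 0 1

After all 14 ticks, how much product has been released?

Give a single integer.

Answer: 6

Derivation:
t=0: arr=2 -> substrate=0 bound=2 product=0
t=1: arr=1 -> substrate=1 bound=2 product=0
t=2: arr=0 -> substrate=1 bound=2 product=0
t=3: arr=0 -> substrate=1 bound=2 product=0
t=4: arr=2 -> substrate=1 bound=2 product=2
t=5: arr=3 -> substrate=4 bound=2 product=2
t=6: arr=0 -> substrate=4 bound=2 product=2
t=7: arr=1 -> substrate=5 bound=2 product=2
t=8: arr=0 -> substrate=3 bound=2 product=4
t=9: arr=1 -> substrate=4 bound=2 product=4
t=10: arr=0 -> substrate=4 bound=2 product=4
t=11: arr=3 -> substrate=7 bound=2 product=4
t=12: arr=0 -> substrate=5 bound=2 product=6
t=13: arr=1 -> substrate=6 bound=2 product=6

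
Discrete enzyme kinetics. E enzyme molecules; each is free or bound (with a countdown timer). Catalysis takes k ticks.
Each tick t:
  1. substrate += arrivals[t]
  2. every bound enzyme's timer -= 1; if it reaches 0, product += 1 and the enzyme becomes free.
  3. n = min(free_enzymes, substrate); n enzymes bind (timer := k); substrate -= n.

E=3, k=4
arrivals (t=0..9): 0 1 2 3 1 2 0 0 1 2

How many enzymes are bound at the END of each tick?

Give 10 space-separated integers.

t=0: arr=0 -> substrate=0 bound=0 product=0
t=1: arr=1 -> substrate=0 bound=1 product=0
t=2: arr=2 -> substrate=0 bound=3 product=0
t=3: arr=3 -> substrate=3 bound=3 product=0
t=4: arr=1 -> substrate=4 bound=3 product=0
t=5: arr=2 -> substrate=5 bound=3 product=1
t=6: arr=0 -> substrate=3 bound=3 product=3
t=7: arr=0 -> substrate=3 bound=3 product=3
t=8: arr=1 -> substrate=4 bound=3 product=3
t=9: arr=2 -> substrate=5 bound=3 product=4

Answer: 0 1 3 3 3 3 3 3 3 3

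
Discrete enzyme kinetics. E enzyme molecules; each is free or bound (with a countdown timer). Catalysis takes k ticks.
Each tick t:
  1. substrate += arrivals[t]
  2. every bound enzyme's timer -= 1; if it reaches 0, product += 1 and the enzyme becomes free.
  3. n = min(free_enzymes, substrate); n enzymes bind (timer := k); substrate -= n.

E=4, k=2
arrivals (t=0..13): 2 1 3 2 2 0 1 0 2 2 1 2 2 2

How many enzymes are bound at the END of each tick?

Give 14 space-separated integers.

t=0: arr=2 -> substrate=0 bound=2 product=0
t=1: arr=1 -> substrate=0 bound=3 product=0
t=2: arr=3 -> substrate=0 bound=4 product=2
t=3: arr=2 -> substrate=1 bound=4 product=3
t=4: arr=2 -> substrate=0 bound=4 product=6
t=5: arr=0 -> substrate=0 bound=3 product=7
t=6: arr=1 -> substrate=0 bound=1 product=10
t=7: arr=0 -> substrate=0 bound=1 product=10
t=8: arr=2 -> substrate=0 bound=2 product=11
t=9: arr=2 -> substrate=0 bound=4 product=11
t=10: arr=1 -> substrate=0 bound=3 product=13
t=11: arr=2 -> substrate=0 bound=3 product=15
t=12: arr=2 -> substrate=0 bound=4 product=16
t=13: arr=2 -> substrate=0 bound=4 product=18

Answer: 2 3 4 4 4 3 1 1 2 4 3 3 4 4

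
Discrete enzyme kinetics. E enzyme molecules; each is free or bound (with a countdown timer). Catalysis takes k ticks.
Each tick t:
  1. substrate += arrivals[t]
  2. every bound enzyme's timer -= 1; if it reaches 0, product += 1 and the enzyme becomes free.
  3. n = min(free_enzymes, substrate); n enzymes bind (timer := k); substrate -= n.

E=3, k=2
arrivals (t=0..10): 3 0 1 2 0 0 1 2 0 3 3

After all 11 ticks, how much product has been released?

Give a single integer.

t=0: arr=3 -> substrate=0 bound=3 product=0
t=1: arr=0 -> substrate=0 bound=3 product=0
t=2: arr=1 -> substrate=0 bound=1 product=3
t=3: arr=2 -> substrate=0 bound=3 product=3
t=4: arr=0 -> substrate=0 bound=2 product=4
t=5: arr=0 -> substrate=0 bound=0 product=6
t=6: arr=1 -> substrate=0 bound=1 product=6
t=7: arr=2 -> substrate=0 bound=3 product=6
t=8: arr=0 -> substrate=0 bound=2 product=7
t=9: arr=3 -> substrate=0 bound=3 product=9
t=10: arr=3 -> substrate=3 bound=3 product=9

Answer: 9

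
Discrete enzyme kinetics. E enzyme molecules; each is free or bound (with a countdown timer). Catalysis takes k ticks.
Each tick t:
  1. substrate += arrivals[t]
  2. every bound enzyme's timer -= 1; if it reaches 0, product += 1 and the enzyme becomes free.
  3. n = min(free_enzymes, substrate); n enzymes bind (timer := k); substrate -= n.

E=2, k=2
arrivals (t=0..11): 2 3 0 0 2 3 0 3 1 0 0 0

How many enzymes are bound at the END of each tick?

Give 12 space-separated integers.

t=0: arr=2 -> substrate=0 bound=2 product=0
t=1: arr=3 -> substrate=3 bound=2 product=0
t=2: arr=0 -> substrate=1 bound=2 product=2
t=3: arr=0 -> substrate=1 bound=2 product=2
t=4: arr=2 -> substrate=1 bound=2 product=4
t=5: arr=3 -> substrate=4 bound=2 product=4
t=6: arr=0 -> substrate=2 bound=2 product=6
t=7: arr=3 -> substrate=5 bound=2 product=6
t=8: arr=1 -> substrate=4 bound=2 product=8
t=9: arr=0 -> substrate=4 bound=2 product=8
t=10: arr=0 -> substrate=2 bound=2 product=10
t=11: arr=0 -> substrate=2 bound=2 product=10

Answer: 2 2 2 2 2 2 2 2 2 2 2 2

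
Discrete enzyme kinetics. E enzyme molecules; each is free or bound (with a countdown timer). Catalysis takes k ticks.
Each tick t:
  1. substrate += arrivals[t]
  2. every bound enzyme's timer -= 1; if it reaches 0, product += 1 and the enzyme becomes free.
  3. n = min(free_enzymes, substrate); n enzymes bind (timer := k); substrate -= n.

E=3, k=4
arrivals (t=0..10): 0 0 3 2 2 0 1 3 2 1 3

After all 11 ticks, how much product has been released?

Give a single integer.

t=0: arr=0 -> substrate=0 bound=0 product=0
t=1: arr=0 -> substrate=0 bound=0 product=0
t=2: arr=3 -> substrate=0 bound=3 product=0
t=3: arr=2 -> substrate=2 bound=3 product=0
t=4: arr=2 -> substrate=4 bound=3 product=0
t=5: arr=0 -> substrate=4 bound=3 product=0
t=6: arr=1 -> substrate=2 bound=3 product=3
t=7: arr=3 -> substrate=5 bound=3 product=3
t=8: arr=2 -> substrate=7 bound=3 product=3
t=9: arr=1 -> substrate=8 bound=3 product=3
t=10: arr=3 -> substrate=8 bound=3 product=6

Answer: 6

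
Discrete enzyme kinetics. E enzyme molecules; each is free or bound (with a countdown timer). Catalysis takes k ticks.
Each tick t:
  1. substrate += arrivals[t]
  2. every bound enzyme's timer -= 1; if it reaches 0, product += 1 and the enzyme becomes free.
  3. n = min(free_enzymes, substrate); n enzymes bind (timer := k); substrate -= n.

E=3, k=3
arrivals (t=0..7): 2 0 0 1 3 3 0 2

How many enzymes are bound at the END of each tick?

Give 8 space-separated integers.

t=0: arr=2 -> substrate=0 bound=2 product=0
t=1: arr=0 -> substrate=0 bound=2 product=0
t=2: arr=0 -> substrate=0 bound=2 product=0
t=3: arr=1 -> substrate=0 bound=1 product=2
t=4: arr=3 -> substrate=1 bound=3 product=2
t=5: arr=3 -> substrate=4 bound=3 product=2
t=6: arr=0 -> substrate=3 bound=3 product=3
t=7: arr=2 -> substrate=3 bound=3 product=5

Answer: 2 2 2 1 3 3 3 3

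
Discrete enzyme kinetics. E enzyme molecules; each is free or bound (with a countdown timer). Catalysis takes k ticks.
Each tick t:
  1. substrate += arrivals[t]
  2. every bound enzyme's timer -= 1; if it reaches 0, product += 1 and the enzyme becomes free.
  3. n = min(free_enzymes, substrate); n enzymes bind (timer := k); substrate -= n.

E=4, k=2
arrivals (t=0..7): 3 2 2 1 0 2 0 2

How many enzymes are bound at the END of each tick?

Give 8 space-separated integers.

t=0: arr=3 -> substrate=0 bound=3 product=0
t=1: arr=2 -> substrate=1 bound=4 product=0
t=2: arr=2 -> substrate=0 bound=4 product=3
t=3: arr=1 -> substrate=0 bound=4 product=4
t=4: arr=0 -> substrate=0 bound=1 product=7
t=5: arr=2 -> substrate=0 bound=2 product=8
t=6: arr=0 -> substrate=0 bound=2 product=8
t=7: arr=2 -> substrate=0 bound=2 product=10

Answer: 3 4 4 4 1 2 2 2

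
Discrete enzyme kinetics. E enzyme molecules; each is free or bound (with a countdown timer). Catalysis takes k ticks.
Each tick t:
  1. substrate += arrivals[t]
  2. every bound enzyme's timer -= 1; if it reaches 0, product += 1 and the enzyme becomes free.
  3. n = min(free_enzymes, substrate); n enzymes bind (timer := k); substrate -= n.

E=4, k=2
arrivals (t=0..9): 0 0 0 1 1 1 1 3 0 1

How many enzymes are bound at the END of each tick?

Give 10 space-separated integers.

Answer: 0 0 0 1 2 2 2 4 3 1

Derivation:
t=0: arr=0 -> substrate=0 bound=0 product=0
t=1: arr=0 -> substrate=0 bound=0 product=0
t=2: arr=0 -> substrate=0 bound=0 product=0
t=3: arr=1 -> substrate=0 bound=1 product=0
t=4: arr=1 -> substrate=0 bound=2 product=0
t=5: arr=1 -> substrate=0 bound=2 product=1
t=6: arr=1 -> substrate=0 bound=2 product=2
t=7: arr=3 -> substrate=0 bound=4 product=3
t=8: arr=0 -> substrate=0 bound=3 product=4
t=9: arr=1 -> substrate=0 bound=1 product=7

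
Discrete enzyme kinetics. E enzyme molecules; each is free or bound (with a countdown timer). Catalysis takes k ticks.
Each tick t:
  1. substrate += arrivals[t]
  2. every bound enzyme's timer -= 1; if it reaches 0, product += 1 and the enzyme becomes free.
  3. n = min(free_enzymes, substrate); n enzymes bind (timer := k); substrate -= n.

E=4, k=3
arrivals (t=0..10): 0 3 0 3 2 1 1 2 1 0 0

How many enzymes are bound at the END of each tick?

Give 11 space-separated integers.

t=0: arr=0 -> substrate=0 bound=0 product=0
t=1: arr=3 -> substrate=0 bound=3 product=0
t=2: arr=0 -> substrate=0 bound=3 product=0
t=3: arr=3 -> substrate=2 bound=4 product=0
t=4: arr=2 -> substrate=1 bound=4 product=3
t=5: arr=1 -> substrate=2 bound=4 product=3
t=6: arr=1 -> substrate=2 bound=4 product=4
t=7: arr=2 -> substrate=1 bound=4 product=7
t=8: arr=1 -> substrate=2 bound=4 product=7
t=9: arr=0 -> substrate=1 bound=4 product=8
t=10: arr=0 -> substrate=0 bound=2 product=11

Answer: 0 3 3 4 4 4 4 4 4 4 2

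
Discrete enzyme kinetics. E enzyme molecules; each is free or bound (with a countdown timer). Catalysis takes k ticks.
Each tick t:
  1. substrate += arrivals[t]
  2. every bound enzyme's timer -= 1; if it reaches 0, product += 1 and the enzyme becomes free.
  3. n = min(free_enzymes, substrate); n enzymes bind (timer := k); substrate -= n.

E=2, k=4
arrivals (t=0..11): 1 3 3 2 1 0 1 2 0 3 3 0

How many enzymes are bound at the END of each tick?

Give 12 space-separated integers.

t=0: arr=1 -> substrate=0 bound=1 product=0
t=1: arr=3 -> substrate=2 bound=2 product=0
t=2: arr=3 -> substrate=5 bound=2 product=0
t=3: arr=2 -> substrate=7 bound=2 product=0
t=4: arr=1 -> substrate=7 bound=2 product=1
t=5: arr=0 -> substrate=6 bound=2 product=2
t=6: arr=1 -> substrate=7 bound=2 product=2
t=7: arr=2 -> substrate=9 bound=2 product=2
t=8: arr=0 -> substrate=8 bound=2 product=3
t=9: arr=3 -> substrate=10 bound=2 product=4
t=10: arr=3 -> substrate=13 bound=2 product=4
t=11: arr=0 -> substrate=13 bound=2 product=4

Answer: 1 2 2 2 2 2 2 2 2 2 2 2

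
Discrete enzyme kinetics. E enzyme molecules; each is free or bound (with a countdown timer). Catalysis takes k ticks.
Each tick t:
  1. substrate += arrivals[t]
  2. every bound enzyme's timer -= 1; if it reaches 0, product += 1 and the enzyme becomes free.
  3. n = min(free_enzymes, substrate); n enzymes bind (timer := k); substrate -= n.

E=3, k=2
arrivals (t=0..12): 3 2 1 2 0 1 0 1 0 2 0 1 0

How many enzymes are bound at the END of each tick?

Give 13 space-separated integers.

t=0: arr=3 -> substrate=0 bound=3 product=0
t=1: arr=2 -> substrate=2 bound=3 product=0
t=2: arr=1 -> substrate=0 bound=3 product=3
t=3: arr=2 -> substrate=2 bound=3 product=3
t=4: arr=0 -> substrate=0 bound=2 product=6
t=5: arr=1 -> substrate=0 bound=3 product=6
t=6: arr=0 -> substrate=0 bound=1 product=8
t=7: arr=1 -> substrate=0 bound=1 product=9
t=8: arr=0 -> substrate=0 bound=1 product=9
t=9: arr=2 -> substrate=0 bound=2 product=10
t=10: arr=0 -> substrate=0 bound=2 product=10
t=11: arr=1 -> substrate=0 bound=1 product=12
t=12: arr=0 -> substrate=0 bound=1 product=12

Answer: 3 3 3 3 2 3 1 1 1 2 2 1 1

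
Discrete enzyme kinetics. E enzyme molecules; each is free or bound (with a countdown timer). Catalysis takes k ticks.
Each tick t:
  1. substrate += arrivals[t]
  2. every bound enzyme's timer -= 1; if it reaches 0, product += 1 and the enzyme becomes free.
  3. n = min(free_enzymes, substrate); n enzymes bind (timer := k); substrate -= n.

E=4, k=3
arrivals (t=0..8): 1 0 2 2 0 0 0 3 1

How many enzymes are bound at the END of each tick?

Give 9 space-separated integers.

t=0: arr=1 -> substrate=0 bound=1 product=0
t=1: arr=0 -> substrate=0 bound=1 product=0
t=2: arr=2 -> substrate=0 bound=3 product=0
t=3: arr=2 -> substrate=0 bound=4 product=1
t=4: arr=0 -> substrate=0 bound=4 product=1
t=5: arr=0 -> substrate=0 bound=2 product=3
t=6: arr=0 -> substrate=0 bound=0 product=5
t=7: arr=3 -> substrate=0 bound=3 product=5
t=8: arr=1 -> substrate=0 bound=4 product=5

Answer: 1 1 3 4 4 2 0 3 4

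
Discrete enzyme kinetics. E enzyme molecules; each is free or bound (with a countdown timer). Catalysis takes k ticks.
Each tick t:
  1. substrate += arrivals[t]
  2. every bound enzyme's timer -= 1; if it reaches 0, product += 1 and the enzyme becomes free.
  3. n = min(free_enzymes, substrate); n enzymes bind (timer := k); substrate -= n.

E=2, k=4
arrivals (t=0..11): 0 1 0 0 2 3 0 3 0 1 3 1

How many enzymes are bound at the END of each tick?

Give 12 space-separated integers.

t=0: arr=0 -> substrate=0 bound=0 product=0
t=1: arr=1 -> substrate=0 bound=1 product=0
t=2: arr=0 -> substrate=0 bound=1 product=0
t=3: arr=0 -> substrate=0 bound=1 product=0
t=4: arr=2 -> substrate=1 bound=2 product=0
t=5: arr=3 -> substrate=3 bound=2 product=1
t=6: arr=0 -> substrate=3 bound=2 product=1
t=7: arr=3 -> substrate=6 bound=2 product=1
t=8: arr=0 -> substrate=5 bound=2 product=2
t=9: arr=1 -> substrate=5 bound=2 product=3
t=10: arr=3 -> substrate=8 bound=2 product=3
t=11: arr=1 -> substrate=9 bound=2 product=3

Answer: 0 1 1 1 2 2 2 2 2 2 2 2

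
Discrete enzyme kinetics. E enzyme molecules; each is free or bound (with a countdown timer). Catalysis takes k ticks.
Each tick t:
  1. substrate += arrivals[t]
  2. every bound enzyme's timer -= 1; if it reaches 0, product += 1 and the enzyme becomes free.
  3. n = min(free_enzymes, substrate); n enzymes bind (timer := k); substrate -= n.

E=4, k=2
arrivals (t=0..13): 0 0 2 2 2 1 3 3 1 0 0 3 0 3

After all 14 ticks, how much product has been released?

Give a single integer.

Answer: 17

Derivation:
t=0: arr=0 -> substrate=0 bound=0 product=0
t=1: arr=0 -> substrate=0 bound=0 product=0
t=2: arr=2 -> substrate=0 bound=2 product=0
t=3: arr=2 -> substrate=0 bound=4 product=0
t=4: arr=2 -> substrate=0 bound=4 product=2
t=5: arr=1 -> substrate=0 bound=3 product=4
t=6: arr=3 -> substrate=0 bound=4 product=6
t=7: arr=3 -> substrate=2 bound=4 product=7
t=8: arr=1 -> substrate=0 bound=4 product=10
t=9: arr=0 -> substrate=0 bound=3 product=11
t=10: arr=0 -> substrate=0 bound=0 product=14
t=11: arr=3 -> substrate=0 bound=3 product=14
t=12: arr=0 -> substrate=0 bound=3 product=14
t=13: arr=3 -> substrate=0 bound=3 product=17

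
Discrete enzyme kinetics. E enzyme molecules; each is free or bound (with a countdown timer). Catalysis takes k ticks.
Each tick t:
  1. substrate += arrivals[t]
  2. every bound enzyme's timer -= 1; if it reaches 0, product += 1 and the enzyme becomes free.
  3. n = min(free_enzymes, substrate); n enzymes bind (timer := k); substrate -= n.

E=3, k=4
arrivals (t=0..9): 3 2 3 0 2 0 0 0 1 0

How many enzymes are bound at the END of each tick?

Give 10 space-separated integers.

Answer: 3 3 3 3 3 3 3 3 3 3

Derivation:
t=0: arr=3 -> substrate=0 bound=3 product=0
t=1: arr=2 -> substrate=2 bound=3 product=0
t=2: arr=3 -> substrate=5 bound=3 product=0
t=3: arr=0 -> substrate=5 bound=3 product=0
t=4: arr=2 -> substrate=4 bound=3 product=3
t=5: arr=0 -> substrate=4 bound=3 product=3
t=6: arr=0 -> substrate=4 bound=3 product=3
t=7: arr=0 -> substrate=4 bound=3 product=3
t=8: arr=1 -> substrate=2 bound=3 product=6
t=9: arr=0 -> substrate=2 bound=3 product=6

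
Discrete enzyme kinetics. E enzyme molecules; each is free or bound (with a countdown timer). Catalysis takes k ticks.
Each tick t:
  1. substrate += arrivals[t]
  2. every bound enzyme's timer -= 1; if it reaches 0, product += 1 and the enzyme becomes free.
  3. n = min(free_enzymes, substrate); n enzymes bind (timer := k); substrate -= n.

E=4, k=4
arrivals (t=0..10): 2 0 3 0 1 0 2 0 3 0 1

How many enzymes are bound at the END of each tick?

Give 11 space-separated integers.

Answer: 2 2 4 4 4 4 4 4 4 4 4

Derivation:
t=0: arr=2 -> substrate=0 bound=2 product=0
t=1: arr=0 -> substrate=0 bound=2 product=0
t=2: arr=3 -> substrate=1 bound=4 product=0
t=3: arr=0 -> substrate=1 bound=4 product=0
t=4: arr=1 -> substrate=0 bound=4 product=2
t=5: arr=0 -> substrate=0 bound=4 product=2
t=6: arr=2 -> substrate=0 bound=4 product=4
t=7: arr=0 -> substrate=0 bound=4 product=4
t=8: arr=3 -> substrate=1 bound=4 product=6
t=9: arr=0 -> substrate=1 bound=4 product=6
t=10: arr=1 -> substrate=0 bound=4 product=8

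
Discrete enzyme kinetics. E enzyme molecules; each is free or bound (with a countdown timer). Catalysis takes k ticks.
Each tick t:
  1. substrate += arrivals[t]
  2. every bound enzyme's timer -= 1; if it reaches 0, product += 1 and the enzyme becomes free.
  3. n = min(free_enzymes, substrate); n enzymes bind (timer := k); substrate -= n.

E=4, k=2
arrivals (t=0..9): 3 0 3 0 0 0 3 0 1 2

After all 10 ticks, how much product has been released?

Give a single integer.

Answer: 9

Derivation:
t=0: arr=3 -> substrate=0 bound=3 product=0
t=1: arr=0 -> substrate=0 bound=3 product=0
t=2: arr=3 -> substrate=0 bound=3 product=3
t=3: arr=0 -> substrate=0 bound=3 product=3
t=4: arr=0 -> substrate=0 bound=0 product=6
t=5: arr=0 -> substrate=0 bound=0 product=6
t=6: arr=3 -> substrate=0 bound=3 product=6
t=7: arr=0 -> substrate=0 bound=3 product=6
t=8: arr=1 -> substrate=0 bound=1 product=9
t=9: arr=2 -> substrate=0 bound=3 product=9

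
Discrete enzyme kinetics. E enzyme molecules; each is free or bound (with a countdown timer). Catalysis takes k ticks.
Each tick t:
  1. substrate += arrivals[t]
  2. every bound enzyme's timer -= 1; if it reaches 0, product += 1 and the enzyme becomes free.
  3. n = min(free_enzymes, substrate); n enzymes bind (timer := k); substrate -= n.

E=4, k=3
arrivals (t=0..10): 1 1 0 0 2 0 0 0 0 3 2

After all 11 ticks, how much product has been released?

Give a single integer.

Answer: 4

Derivation:
t=0: arr=1 -> substrate=0 bound=1 product=0
t=1: arr=1 -> substrate=0 bound=2 product=0
t=2: arr=0 -> substrate=0 bound=2 product=0
t=3: arr=0 -> substrate=0 bound=1 product=1
t=4: arr=2 -> substrate=0 bound=2 product=2
t=5: arr=0 -> substrate=0 bound=2 product=2
t=6: arr=0 -> substrate=0 bound=2 product=2
t=7: arr=0 -> substrate=0 bound=0 product=4
t=8: arr=0 -> substrate=0 bound=0 product=4
t=9: arr=3 -> substrate=0 bound=3 product=4
t=10: arr=2 -> substrate=1 bound=4 product=4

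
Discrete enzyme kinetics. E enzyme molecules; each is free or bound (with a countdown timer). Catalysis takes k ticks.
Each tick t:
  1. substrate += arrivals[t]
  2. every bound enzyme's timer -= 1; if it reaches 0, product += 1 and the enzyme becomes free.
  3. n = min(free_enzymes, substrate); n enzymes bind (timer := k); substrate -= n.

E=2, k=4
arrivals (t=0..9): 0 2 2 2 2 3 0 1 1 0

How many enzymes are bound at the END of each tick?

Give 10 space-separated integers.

t=0: arr=0 -> substrate=0 bound=0 product=0
t=1: arr=2 -> substrate=0 bound=2 product=0
t=2: arr=2 -> substrate=2 bound=2 product=0
t=3: arr=2 -> substrate=4 bound=2 product=0
t=4: arr=2 -> substrate=6 bound=2 product=0
t=5: arr=3 -> substrate=7 bound=2 product=2
t=6: arr=0 -> substrate=7 bound=2 product=2
t=7: arr=1 -> substrate=8 bound=2 product=2
t=8: arr=1 -> substrate=9 bound=2 product=2
t=9: arr=0 -> substrate=7 bound=2 product=4

Answer: 0 2 2 2 2 2 2 2 2 2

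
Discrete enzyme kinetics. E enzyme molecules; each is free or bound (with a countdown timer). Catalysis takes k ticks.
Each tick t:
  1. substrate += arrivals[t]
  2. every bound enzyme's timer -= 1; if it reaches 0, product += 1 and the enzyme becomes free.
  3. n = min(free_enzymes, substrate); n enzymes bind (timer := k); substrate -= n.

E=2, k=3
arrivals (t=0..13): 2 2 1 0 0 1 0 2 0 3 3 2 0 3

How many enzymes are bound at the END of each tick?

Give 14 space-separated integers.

t=0: arr=2 -> substrate=0 bound=2 product=0
t=1: arr=2 -> substrate=2 bound=2 product=0
t=2: arr=1 -> substrate=3 bound=2 product=0
t=3: arr=0 -> substrate=1 bound=2 product=2
t=4: arr=0 -> substrate=1 bound=2 product=2
t=5: arr=1 -> substrate=2 bound=2 product=2
t=6: arr=0 -> substrate=0 bound=2 product=4
t=7: arr=2 -> substrate=2 bound=2 product=4
t=8: arr=0 -> substrate=2 bound=2 product=4
t=9: arr=3 -> substrate=3 bound=2 product=6
t=10: arr=3 -> substrate=6 bound=2 product=6
t=11: arr=2 -> substrate=8 bound=2 product=6
t=12: arr=0 -> substrate=6 bound=2 product=8
t=13: arr=3 -> substrate=9 bound=2 product=8

Answer: 2 2 2 2 2 2 2 2 2 2 2 2 2 2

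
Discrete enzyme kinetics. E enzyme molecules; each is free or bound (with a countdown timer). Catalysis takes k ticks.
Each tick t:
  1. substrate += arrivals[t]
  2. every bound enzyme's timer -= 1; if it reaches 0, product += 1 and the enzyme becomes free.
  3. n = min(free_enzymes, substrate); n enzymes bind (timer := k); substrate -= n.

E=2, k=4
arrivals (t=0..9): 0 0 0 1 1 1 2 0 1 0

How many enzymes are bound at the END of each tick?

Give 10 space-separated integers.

t=0: arr=0 -> substrate=0 bound=0 product=0
t=1: arr=0 -> substrate=0 bound=0 product=0
t=2: arr=0 -> substrate=0 bound=0 product=0
t=3: arr=1 -> substrate=0 bound=1 product=0
t=4: arr=1 -> substrate=0 bound=2 product=0
t=5: arr=1 -> substrate=1 bound=2 product=0
t=6: arr=2 -> substrate=3 bound=2 product=0
t=7: arr=0 -> substrate=2 bound=2 product=1
t=8: arr=1 -> substrate=2 bound=2 product=2
t=9: arr=0 -> substrate=2 bound=2 product=2

Answer: 0 0 0 1 2 2 2 2 2 2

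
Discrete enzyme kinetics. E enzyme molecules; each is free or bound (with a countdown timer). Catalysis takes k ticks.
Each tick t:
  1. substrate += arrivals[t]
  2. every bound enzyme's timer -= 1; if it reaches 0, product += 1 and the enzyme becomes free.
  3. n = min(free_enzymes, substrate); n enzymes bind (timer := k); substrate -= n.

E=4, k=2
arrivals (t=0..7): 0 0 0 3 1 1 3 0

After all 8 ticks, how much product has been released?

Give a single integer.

t=0: arr=0 -> substrate=0 bound=0 product=0
t=1: arr=0 -> substrate=0 bound=0 product=0
t=2: arr=0 -> substrate=0 bound=0 product=0
t=3: arr=3 -> substrate=0 bound=3 product=0
t=4: arr=1 -> substrate=0 bound=4 product=0
t=5: arr=1 -> substrate=0 bound=2 product=3
t=6: arr=3 -> substrate=0 bound=4 product=4
t=7: arr=0 -> substrate=0 bound=3 product=5

Answer: 5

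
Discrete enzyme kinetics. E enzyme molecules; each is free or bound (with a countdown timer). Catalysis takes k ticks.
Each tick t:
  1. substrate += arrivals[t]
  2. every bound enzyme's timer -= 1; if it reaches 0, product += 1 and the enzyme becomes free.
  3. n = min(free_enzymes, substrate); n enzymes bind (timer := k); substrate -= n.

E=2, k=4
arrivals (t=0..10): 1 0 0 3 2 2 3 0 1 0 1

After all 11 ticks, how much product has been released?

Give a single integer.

t=0: arr=1 -> substrate=0 bound=1 product=0
t=1: arr=0 -> substrate=0 bound=1 product=0
t=2: arr=0 -> substrate=0 bound=1 product=0
t=3: arr=3 -> substrate=2 bound=2 product=0
t=4: arr=2 -> substrate=3 bound=2 product=1
t=5: arr=2 -> substrate=5 bound=2 product=1
t=6: arr=3 -> substrate=8 bound=2 product=1
t=7: arr=0 -> substrate=7 bound=2 product=2
t=8: arr=1 -> substrate=7 bound=2 product=3
t=9: arr=0 -> substrate=7 bound=2 product=3
t=10: arr=1 -> substrate=8 bound=2 product=3

Answer: 3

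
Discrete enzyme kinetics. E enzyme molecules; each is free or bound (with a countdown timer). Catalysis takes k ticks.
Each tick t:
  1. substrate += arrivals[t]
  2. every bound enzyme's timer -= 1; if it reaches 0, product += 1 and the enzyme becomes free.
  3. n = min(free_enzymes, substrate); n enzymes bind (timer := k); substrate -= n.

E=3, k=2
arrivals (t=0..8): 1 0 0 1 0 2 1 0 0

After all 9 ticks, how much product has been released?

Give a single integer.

t=0: arr=1 -> substrate=0 bound=1 product=0
t=1: arr=0 -> substrate=0 bound=1 product=0
t=2: arr=0 -> substrate=0 bound=0 product=1
t=3: arr=1 -> substrate=0 bound=1 product=1
t=4: arr=0 -> substrate=0 bound=1 product=1
t=5: arr=2 -> substrate=0 bound=2 product=2
t=6: arr=1 -> substrate=0 bound=3 product=2
t=7: arr=0 -> substrate=0 bound=1 product=4
t=8: arr=0 -> substrate=0 bound=0 product=5

Answer: 5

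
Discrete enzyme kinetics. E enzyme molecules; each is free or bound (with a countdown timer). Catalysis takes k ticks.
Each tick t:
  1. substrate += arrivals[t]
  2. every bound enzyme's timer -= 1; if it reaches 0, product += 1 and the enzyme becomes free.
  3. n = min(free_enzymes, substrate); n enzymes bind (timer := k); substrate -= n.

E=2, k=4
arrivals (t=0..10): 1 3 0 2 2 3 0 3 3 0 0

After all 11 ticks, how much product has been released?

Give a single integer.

t=0: arr=1 -> substrate=0 bound=1 product=0
t=1: arr=3 -> substrate=2 bound=2 product=0
t=2: arr=0 -> substrate=2 bound=2 product=0
t=3: arr=2 -> substrate=4 bound=2 product=0
t=4: arr=2 -> substrate=5 bound=2 product=1
t=5: arr=3 -> substrate=7 bound=2 product=2
t=6: arr=0 -> substrate=7 bound=2 product=2
t=7: arr=3 -> substrate=10 bound=2 product=2
t=8: arr=3 -> substrate=12 bound=2 product=3
t=9: arr=0 -> substrate=11 bound=2 product=4
t=10: arr=0 -> substrate=11 bound=2 product=4

Answer: 4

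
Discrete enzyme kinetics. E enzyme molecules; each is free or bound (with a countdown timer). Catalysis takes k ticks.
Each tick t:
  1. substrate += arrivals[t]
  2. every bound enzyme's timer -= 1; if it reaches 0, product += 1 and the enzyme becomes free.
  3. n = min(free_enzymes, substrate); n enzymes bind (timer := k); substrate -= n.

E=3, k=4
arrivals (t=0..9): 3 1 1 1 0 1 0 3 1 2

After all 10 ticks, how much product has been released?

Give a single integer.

Answer: 6

Derivation:
t=0: arr=3 -> substrate=0 bound=3 product=0
t=1: arr=1 -> substrate=1 bound=3 product=0
t=2: arr=1 -> substrate=2 bound=3 product=0
t=3: arr=1 -> substrate=3 bound=3 product=0
t=4: arr=0 -> substrate=0 bound=3 product=3
t=5: arr=1 -> substrate=1 bound=3 product=3
t=6: arr=0 -> substrate=1 bound=3 product=3
t=7: arr=3 -> substrate=4 bound=3 product=3
t=8: arr=1 -> substrate=2 bound=3 product=6
t=9: arr=2 -> substrate=4 bound=3 product=6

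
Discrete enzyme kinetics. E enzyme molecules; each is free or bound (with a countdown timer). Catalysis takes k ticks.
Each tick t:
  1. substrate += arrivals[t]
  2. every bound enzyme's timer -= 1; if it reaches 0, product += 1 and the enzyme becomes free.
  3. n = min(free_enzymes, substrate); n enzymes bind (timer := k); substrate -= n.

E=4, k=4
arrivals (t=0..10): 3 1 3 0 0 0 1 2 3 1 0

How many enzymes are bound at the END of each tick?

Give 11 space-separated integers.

Answer: 3 4 4 4 4 3 4 4 4 4 4

Derivation:
t=0: arr=3 -> substrate=0 bound=3 product=0
t=1: arr=1 -> substrate=0 bound=4 product=0
t=2: arr=3 -> substrate=3 bound=4 product=0
t=3: arr=0 -> substrate=3 bound=4 product=0
t=4: arr=0 -> substrate=0 bound=4 product=3
t=5: arr=0 -> substrate=0 bound=3 product=4
t=6: arr=1 -> substrate=0 bound=4 product=4
t=7: arr=2 -> substrate=2 bound=4 product=4
t=8: arr=3 -> substrate=2 bound=4 product=7
t=9: arr=1 -> substrate=3 bound=4 product=7
t=10: arr=0 -> substrate=2 bound=4 product=8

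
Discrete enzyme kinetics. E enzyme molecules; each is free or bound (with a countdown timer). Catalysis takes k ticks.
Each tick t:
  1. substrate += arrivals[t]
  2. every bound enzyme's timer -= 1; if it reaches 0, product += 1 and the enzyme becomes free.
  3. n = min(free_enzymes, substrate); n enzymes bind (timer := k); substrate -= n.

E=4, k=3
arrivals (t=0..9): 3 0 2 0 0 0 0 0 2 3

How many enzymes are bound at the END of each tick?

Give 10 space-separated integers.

Answer: 3 3 4 2 2 1 0 0 2 4

Derivation:
t=0: arr=3 -> substrate=0 bound=3 product=0
t=1: arr=0 -> substrate=0 bound=3 product=0
t=2: arr=2 -> substrate=1 bound=4 product=0
t=3: arr=0 -> substrate=0 bound=2 product=3
t=4: arr=0 -> substrate=0 bound=2 product=3
t=5: arr=0 -> substrate=0 bound=1 product=4
t=6: arr=0 -> substrate=0 bound=0 product=5
t=7: arr=0 -> substrate=0 bound=0 product=5
t=8: arr=2 -> substrate=0 bound=2 product=5
t=9: arr=3 -> substrate=1 bound=4 product=5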